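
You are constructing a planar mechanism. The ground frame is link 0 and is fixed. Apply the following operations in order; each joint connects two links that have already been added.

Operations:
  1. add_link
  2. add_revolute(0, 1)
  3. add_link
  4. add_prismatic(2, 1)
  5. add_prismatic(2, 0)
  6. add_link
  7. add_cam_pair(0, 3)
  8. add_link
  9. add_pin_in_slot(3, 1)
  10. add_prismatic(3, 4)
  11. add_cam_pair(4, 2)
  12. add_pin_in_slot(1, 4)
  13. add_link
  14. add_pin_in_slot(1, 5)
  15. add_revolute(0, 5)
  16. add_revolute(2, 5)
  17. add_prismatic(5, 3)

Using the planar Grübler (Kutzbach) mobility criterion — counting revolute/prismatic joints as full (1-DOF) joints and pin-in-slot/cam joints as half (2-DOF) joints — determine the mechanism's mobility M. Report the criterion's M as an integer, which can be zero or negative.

M = -4

[1;0;0] (link 0 is ground)
L+ [2;0;0]
R(0,1)∈J1 [2;1;0]
L+ [3;1;0]
P(2,1)∈J1 [3;2;0]
P(2,0)∈J1 [3;3;0]
L+ [4;3;0]
C(0,3)∈J2 [4;3;1]
L+ [5;3;1]
PS(3,1)∈J2 [5;3;2]
P(3,4)∈J1 [5;4;2]
C(4,2)∈J2 [5;4;3]
PS(1,4)∈J2 [5;4;4]
L+ [6;4;4]
PS(1,5)∈J2 [6;4;5]
R(0,5)∈J1 [6;5;5]
R(2,5)∈J1 [6;6;5]
P(5,3)∈J1 [6;7;5]
mobility = 15 − 14 − 5 = -4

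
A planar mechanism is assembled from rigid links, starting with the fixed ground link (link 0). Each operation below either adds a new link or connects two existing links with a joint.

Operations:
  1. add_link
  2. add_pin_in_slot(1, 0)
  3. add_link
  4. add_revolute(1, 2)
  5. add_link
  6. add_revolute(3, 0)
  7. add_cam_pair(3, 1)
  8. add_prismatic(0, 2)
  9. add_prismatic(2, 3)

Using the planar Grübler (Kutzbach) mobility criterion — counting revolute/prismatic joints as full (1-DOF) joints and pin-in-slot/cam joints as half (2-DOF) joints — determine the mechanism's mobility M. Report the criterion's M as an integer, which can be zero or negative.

L=1 J1=0 J2=0
add link → L=2 J1=0 J2=0
PS@1,0 dof=2 J2 → L=2 J1=0 J2=1
add link → L=3 J1=0 J2=1
R@1,2 dof=1 J1 → L=3 J1=1 J2=1
add link → L=4 J1=1 J2=1
R@3,0 dof=1 J1 → L=4 J1=2 J2=1
C@3,1 dof=2 J2 → L=4 J1=2 J2=2
P@0,2 dof=1 J1 → L=4 J1=3 J2=2
P@2,3 dof=1 J1 → L=4 J1=4 J2=2
M=3(L−1)−2J1−J2=3·3−2·4−2=-1

M = -1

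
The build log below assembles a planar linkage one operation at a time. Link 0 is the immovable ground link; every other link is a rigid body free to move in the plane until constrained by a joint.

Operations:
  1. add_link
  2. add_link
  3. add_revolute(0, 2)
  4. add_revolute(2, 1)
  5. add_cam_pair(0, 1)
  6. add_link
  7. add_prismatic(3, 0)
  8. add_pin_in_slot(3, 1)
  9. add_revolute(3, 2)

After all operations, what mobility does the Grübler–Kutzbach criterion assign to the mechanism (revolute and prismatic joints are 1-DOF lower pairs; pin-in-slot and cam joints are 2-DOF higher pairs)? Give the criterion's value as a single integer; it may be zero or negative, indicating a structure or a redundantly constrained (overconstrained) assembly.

M = -1

(L,J1,J2)=(1,0,0); link0 fixed
link1: (2,0,0)
link2: (3,0,0)
R 0-2 [J1]: (3,1,0)
R 2-1 [J1]: (3,2,0)
C 0-1 [J2]: (3,2,1)
link3: (4,2,1)
P 3-0 [J1]: (4,3,1)
PS 3-1 [J2]: (4,3,2)
R 3-2 [J1]: (4,4,2)
Grübler: 3·3 − 2·4 − 2 = -1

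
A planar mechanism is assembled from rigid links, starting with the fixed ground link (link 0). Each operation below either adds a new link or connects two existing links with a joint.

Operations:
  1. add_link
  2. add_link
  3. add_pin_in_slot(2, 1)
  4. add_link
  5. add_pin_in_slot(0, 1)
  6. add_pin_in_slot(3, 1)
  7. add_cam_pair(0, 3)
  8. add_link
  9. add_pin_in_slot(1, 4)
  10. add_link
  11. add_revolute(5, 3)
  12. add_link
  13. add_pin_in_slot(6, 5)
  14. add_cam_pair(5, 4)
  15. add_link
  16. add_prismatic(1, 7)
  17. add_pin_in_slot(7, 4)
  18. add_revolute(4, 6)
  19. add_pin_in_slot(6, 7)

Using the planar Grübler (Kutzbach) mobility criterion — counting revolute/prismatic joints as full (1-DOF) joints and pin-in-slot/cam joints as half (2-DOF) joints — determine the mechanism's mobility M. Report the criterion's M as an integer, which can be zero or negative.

ground; <1,0,0>
#1 <2,0,0>
#2 <3,0,0>
PS:2↔1 J2 <3,0,1>
#3 <4,0,1>
PS:0↔1 J2 <4,0,2>
PS:3↔1 J2 <4,0,3>
C:0↔3 J2 <4,0,4>
#4 <5,0,4>
PS:1↔4 J2 <5,0,5>
#5 <6,0,5>
R:5↔3 J1 <6,1,5>
#6 <7,1,5>
PS:6↔5 J2 <7,1,6>
C:5↔4 J2 <7,1,7>
#7 <8,1,7>
P:1↔7 J1 <8,2,7>
PS:7↔4 J2 <8,2,8>
R:4↔6 J1 <8,3,8>
PS:6↔7 J2 <8,3,9>
3×7 − 2×3 − 1×9 = 6

M = 6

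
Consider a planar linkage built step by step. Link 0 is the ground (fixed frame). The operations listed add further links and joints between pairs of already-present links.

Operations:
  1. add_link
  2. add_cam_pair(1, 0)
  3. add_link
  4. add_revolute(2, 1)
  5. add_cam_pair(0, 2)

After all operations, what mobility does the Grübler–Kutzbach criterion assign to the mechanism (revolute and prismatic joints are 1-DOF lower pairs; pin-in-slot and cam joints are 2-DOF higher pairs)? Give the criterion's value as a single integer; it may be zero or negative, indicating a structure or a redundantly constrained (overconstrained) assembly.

M = 2

[1;0;0] (link 0 is ground)
L+ [2;0;0]
C(1,0)∈J2 [2;0;1]
L+ [3;0;1]
R(2,1)∈J1 [3;1;1]
C(0,2)∈J2 [3;1;2]
mobility = 6 − 2 − 2 = 2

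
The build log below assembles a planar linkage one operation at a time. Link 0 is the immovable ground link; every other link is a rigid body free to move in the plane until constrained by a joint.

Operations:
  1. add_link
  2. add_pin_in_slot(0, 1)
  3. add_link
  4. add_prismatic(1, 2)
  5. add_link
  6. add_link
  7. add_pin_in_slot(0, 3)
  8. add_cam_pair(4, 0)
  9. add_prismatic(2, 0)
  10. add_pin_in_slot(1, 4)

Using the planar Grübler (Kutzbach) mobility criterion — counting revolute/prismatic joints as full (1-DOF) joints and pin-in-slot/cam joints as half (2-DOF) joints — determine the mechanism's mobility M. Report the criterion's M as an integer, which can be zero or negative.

M = 4

link 0 = ground. State L|J1|J2 = 1|0|0
+link1  2|0|0
PS(0,1) f=2→J2  2|0|1
+link2  3|0|1
P(1,2) f=1→J1  3|1|1
+link3  4|1|1
+link4  5|1|1
PS(0,3) f=2→J2  5|1|2
C(4,0) f=2→J2  5|1|3
P(2,0) f=1→J1  5|2|3
PS(1,4) f=2→J2  5|2|4
M = 3(5−1)−2·2−4 = 12−4−4 = 4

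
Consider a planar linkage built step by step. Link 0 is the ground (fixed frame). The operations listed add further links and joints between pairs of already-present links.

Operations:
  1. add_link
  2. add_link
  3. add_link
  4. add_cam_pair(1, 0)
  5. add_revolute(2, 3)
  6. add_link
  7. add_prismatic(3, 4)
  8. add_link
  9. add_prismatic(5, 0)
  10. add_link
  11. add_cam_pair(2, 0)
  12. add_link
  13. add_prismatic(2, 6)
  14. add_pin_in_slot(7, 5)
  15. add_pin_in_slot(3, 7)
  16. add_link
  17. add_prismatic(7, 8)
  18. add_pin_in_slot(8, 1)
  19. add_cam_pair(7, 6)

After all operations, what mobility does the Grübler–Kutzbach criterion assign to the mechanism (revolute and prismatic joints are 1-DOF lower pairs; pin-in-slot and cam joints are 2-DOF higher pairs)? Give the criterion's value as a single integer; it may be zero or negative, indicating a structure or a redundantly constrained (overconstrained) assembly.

M = 8

ground; <1,0,0>
#1 <2,0,0>
#2 <3,0,0>
#3 <4,0,0>
C:1↔0 J2 <4,0,1>
R:2↔3 J1 <4,1,1>
#4 <5,1,1>
P:3↔4 J1 <5,2,1>
#5 <6,2,1>
P:5↔0 J1 <6,3,1>
#6 <7,3,1>
C:2↔0 J2 <7,3,2>
#7 <8,3,2>
P:2↔6 J1 <8,4,2>
PS:7↔5 J2 <8,4,3>
PS:3↔7 J2 <8,4,4>
#8 <9,4,4>
P:7↔8 J1 <9,5,4>
PS:8↔1 J2 <9,5,5>
C:7↔6 J2 <9,5,6>
3×8 − 2×5 − 1×6 = 8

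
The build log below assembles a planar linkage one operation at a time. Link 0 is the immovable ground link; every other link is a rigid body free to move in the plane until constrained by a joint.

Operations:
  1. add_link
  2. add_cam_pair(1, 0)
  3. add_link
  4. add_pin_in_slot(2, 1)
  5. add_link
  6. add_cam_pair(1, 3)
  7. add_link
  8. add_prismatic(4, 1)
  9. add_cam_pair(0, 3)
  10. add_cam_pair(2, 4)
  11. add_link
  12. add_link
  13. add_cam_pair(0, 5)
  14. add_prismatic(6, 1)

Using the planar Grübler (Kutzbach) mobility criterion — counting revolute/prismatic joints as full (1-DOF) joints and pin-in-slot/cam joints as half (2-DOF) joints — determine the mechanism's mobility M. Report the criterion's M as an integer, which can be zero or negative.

link 0 = ground. State L|J1|J2 = 1|0|0
+link1  2|0|0
C(1,0) f=2→J2  2|0|1
+link2  3|0|1
PS(2,1) f=2→J2  3|0|2
+link3  4|0|2
C(1,3) f=2→J2  4|0|3
+link4  5|0|3
P(4,1) f=1→J1  5|1|3
C(0,3) f=2→J2  5|1|4
C(2,4) f=2→J2  5|1|5
+link5  6|1|5
+link6  7|1|5
C(0,5) f=2→J2  7|1|6
P(6,1) f=1→J1  7|2|6
M = 3(7−1)−2·2−6 = 18−4−6 = 8

M = 8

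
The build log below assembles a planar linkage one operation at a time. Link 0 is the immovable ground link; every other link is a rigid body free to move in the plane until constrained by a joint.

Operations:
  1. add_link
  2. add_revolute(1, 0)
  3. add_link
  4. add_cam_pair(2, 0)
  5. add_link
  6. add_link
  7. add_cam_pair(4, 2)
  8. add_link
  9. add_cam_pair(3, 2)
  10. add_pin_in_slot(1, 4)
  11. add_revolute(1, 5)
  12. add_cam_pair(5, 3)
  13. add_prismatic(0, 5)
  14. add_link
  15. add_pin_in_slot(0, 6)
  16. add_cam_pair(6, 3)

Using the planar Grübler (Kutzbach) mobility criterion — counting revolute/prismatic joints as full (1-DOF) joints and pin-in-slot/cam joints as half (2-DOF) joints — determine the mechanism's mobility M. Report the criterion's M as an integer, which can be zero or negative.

M = 5

L=1 J1=0 J2=0
add link → L=2 J1=0 J2=0
R@1,0 dof=1 J1 → L=2 J1=1 J2=0
add link → L=3 J1=1 J2=0
C@2,0 dof=2 J2 → L=3 J1=1 J2=1
add link → L=4 J1=1 J2=1
add link → L=5 J1=1 J2=1
C@4,2 dof=2 J2 → L=5 J1=1 J2=2
add link → L=6 J1=1 J2=2
C@3,2 dof=2 J2 → L=6 J1=1 J2=3
PS@1,4 dof=2 J2 → L=6 J1=1 J2=4
R@1,5 dof=1 J1 → L=6 J1=2 J2=4
C@5,3 dof=2 J2 → L=6 J1=2 J2=5
P@0,5 dof=1 J1 → L=6 J1=3 J2=5
add link → L=7 J1=3 J2=5
PS@0,6 dof=2 J2 → L=7 J1=3 J2=6
C@6,3 dof=2 J2 → L=7 J1=3 J2=7
M=3(L−1)−2J1−J2=3·6−2·3−7=5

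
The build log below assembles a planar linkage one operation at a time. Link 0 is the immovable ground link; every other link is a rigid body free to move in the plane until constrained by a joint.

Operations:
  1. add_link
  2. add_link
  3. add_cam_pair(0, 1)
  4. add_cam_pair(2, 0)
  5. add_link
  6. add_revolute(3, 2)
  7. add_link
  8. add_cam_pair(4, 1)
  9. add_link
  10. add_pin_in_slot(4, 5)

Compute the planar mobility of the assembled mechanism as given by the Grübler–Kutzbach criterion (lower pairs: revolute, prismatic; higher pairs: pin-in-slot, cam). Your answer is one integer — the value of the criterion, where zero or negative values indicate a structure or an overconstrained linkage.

[1;0;0] (link 0 is ground)
L+ [2;0;0]
L+ [3;0;0]
C(0,1)∈J2 [3;0;1]
C(2,0)∈J2 [3;0;2]
L+ [4;0;2]
R(3,2)∈J1 [4;1;2]
L+ [5;1;2]
C(4,1)∈J2 [5;1;3]
L+ [6;1;3]
PS(4,5)∈J2 [6;1;4]
mobility = 15 − 2 − 4 = 9

M = 9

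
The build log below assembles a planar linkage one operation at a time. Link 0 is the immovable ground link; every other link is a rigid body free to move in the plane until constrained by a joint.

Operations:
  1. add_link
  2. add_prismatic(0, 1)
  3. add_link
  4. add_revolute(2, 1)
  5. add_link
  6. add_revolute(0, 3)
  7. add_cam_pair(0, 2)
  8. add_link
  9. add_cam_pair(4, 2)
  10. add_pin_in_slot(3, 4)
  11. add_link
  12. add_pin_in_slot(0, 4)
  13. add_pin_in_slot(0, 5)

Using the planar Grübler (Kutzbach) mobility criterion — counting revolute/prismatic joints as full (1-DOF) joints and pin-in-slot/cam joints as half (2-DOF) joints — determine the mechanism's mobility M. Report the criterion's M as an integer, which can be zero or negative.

M = 4

[1;0;0] (link 0 is ground)
L+ [2;0;0]
P(0,1)∈J1 [2;1;0]
L+ [3;1;0]
R(2,1)∈J1 [3;2;0]
L+ [4;2;0]
R(0,3)∈J1 [4;3;0]
C(0,2)∈J2 [4;3;1]
L+ [5;3;1]
C(4,2)∈J2 [5;3;2]
PS(3,4)∈J2 [5;3;3]
L+ [6;3;3]
PS(0,4)∈J2 [6;3;4]
PS(0,5)∈J2 [6;3;5]
mobility = 15 − 6 − 5 = 4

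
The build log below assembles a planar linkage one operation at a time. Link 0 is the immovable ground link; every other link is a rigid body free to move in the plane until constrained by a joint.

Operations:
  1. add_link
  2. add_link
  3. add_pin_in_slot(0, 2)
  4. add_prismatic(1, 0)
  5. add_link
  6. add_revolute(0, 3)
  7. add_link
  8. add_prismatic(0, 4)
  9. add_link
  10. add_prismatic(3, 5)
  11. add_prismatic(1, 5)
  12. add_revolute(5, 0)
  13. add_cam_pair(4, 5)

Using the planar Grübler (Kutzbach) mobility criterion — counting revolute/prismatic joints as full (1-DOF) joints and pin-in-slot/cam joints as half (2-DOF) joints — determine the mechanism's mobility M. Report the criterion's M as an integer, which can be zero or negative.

[1;0;0] (link 0 is ground)
L+ [2;0;0]
L+ [3;0;0]
PS(0,2)∈J2 [3;0;1]
P(1,0)∈J1 [3;1;1]
L+ [4;1;1]
R(0,3)∈J1 [4;2;1]
L+ [5;2;1]
P(0,4)∈J1 [5;3;1]
L+ [6;3;1]
P(3,5)∈J1 [6;4;1]
P(1,5)∈J1 [6;5;1]
R(5,0)∈J1 [6;6;1]
C(4,5)∈J2 [6;6;2]
mobility = 15 − 12 − 2 = 1

M = 1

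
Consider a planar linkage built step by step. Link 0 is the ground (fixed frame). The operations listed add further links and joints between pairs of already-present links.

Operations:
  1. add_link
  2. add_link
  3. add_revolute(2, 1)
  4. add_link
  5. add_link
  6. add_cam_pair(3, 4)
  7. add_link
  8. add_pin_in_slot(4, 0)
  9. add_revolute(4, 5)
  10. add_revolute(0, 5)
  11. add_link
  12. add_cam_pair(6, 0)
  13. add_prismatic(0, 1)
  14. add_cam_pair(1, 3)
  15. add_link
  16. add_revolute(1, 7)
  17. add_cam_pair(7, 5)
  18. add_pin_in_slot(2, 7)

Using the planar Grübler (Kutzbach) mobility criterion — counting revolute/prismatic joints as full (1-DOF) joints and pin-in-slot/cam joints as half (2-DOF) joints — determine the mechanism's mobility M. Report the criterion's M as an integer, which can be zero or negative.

link 0 = ground. State L|J1|J2 = 1|0|0
+link1  2|0|0
+link2  3|0|0
R(2,1) f=1→J1  3|1|0
+link3  4|1|0
+link4  5|1|0
C(3,4) f=2→J2  5|1|1
+link5  6|1|1
PS(4,0) f=2→J2  6|1|2
R(4,5) f=1→J1  6|2|2
R(0,5) f=1→J1  6|3|2
+link6  7|3|2
C(6,0) f=2→J2  7|3|3
P(0,1) f=1→J1  7|4|3
C(1,3) f=2→J2  7|4|4
+link7  8|4|4
R(1,7) f=1→J1  8|5|4
C(7,5) f=2→J2  8|5|5
PS(2,7) f=2→J2  8|5|6
M = 3(8−1)−2·5−6 = 21−10−6 = 5

M = 5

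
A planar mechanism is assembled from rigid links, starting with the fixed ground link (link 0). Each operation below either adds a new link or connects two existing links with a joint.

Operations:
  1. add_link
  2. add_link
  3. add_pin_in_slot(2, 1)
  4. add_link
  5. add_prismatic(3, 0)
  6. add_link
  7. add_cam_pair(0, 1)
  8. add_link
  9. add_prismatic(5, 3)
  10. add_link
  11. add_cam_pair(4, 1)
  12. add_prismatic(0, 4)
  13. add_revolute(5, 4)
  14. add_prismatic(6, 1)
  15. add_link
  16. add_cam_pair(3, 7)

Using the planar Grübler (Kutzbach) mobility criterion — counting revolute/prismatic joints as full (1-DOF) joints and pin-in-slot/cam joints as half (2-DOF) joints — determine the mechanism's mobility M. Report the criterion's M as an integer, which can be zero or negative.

M = 7

(L,J1,J2)=(1,0,0); link0 fixed
link1: (2,0,0)
link2: (3,0,0)
PS 2-1 [J2]: (3,0,1)
link3: (4,0,1)
P 3-0 [J1]: (4,1,1)
link4: (5,1,1)
C 0-1 [J2]: (5,1,2)
link5: (6,1,2)
P 5-3 [J1]: (6,2,2)
link6: (7,2,2)
C 4-1 [J2]: (7,2,3)
P 0-4 [J1]: (7,3,3)
R 5-4 [J1]: (7,4,3)
P 6-1 [J1]: (7,5,3)
link7: (8,5,3)
C 3-7 [J2]: (8,5,4)
Grübler: 3·7 − 2·5 − 4 = 7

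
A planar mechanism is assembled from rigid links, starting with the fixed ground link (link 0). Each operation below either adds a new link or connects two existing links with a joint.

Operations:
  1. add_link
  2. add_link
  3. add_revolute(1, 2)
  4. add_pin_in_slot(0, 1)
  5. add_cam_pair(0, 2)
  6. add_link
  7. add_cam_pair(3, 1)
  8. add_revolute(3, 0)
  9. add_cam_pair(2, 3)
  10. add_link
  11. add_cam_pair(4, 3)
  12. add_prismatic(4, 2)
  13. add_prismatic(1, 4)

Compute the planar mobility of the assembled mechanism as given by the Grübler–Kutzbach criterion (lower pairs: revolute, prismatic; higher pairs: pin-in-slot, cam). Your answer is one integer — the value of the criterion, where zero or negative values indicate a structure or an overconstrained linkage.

M = -1

L=1 J1=0 J2=0
add link → L=2 J1=0 J2=0
add link → L=3 J1=0 J2=0
R@1,2 dof=1 J1 → L=3 J1=1 J2=0
PS@0,1 dof=2 J2 → L=3 J1=1 J2=1
C@0,2 dof=2 J2 → L=3 J1=1 J2=2
add link → L=4 J1=1 J2=2
C@3,1 dof=2 J2 → L=4 J1=1 J2=3
R@3,0 dof=1 J1 → L=4 J1=2 J2=3
C@2,3 dof=2 J2 → L=4 J1=2 J2=4
add link → L=5 J1=2 J2=4
C@4,3 dof=2 J2 → L=5 J1=2 J2=5
P@4,2 dof=1 J1 → L=5 J1=3 J2=5
P@1,4 dof=1 J1 → L=5 J1=4 J2=5
M=3(L−1)−2J1−J2=3·4−2·4−5=-1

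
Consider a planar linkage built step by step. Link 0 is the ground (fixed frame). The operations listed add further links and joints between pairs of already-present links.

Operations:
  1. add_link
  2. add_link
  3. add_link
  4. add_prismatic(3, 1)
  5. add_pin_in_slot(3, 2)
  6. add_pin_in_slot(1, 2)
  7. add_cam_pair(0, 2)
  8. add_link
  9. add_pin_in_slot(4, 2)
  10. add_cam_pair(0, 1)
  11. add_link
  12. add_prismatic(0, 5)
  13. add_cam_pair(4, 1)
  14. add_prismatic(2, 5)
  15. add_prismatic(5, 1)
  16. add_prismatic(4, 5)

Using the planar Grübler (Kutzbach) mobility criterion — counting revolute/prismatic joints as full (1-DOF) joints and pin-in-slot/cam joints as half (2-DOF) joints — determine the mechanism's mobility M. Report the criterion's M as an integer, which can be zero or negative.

[1;0;0] (link 0 is ground)
L+ [2;0;0]
L+ [3;0;0]
L+ [4;0;0]
P(3,1)∈J1 [4;1;0]
PS(3,2)∈J2 [4;1;1]
PS(1,2)∈J2 [4;1;2]
C(0,2)∈J2 [4;1;3]
L+ [5;1;3]
PS(4,2)∈J2 [5;1;4]
C(0,1)∈J2 [5;1;5]
L+ [6;1;5]
P(0,5)∈J1 [6;2;5]
C(4,1)∈J2 [6;2;6]
P(2,5)∈J1 [6;3;6]
P(5,1)∈J1 [6;4;6]
P(4,5)∈J1 [6;5;6]
mobility = 15 − 10 − 6 = -1

M = -1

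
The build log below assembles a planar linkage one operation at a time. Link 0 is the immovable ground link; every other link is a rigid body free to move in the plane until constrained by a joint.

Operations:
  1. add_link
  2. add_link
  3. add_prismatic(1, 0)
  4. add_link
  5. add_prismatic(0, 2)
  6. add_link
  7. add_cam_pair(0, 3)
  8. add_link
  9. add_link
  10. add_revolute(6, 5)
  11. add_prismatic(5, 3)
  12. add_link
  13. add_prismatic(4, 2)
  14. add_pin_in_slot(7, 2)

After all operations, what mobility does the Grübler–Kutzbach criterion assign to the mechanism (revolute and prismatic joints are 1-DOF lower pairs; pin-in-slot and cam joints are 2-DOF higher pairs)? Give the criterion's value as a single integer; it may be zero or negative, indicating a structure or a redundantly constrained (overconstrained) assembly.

M = 9

ground; <1,0,0>
#1 <2,0,0>
#2 <3,0,0>
P:1↔0 J1 <3,1,0>
#3 <4,1,0>
P:0↔2 J1 <4,2,0>
#4 <5,2,0>
C:0↔3 J2 <5,2,1>
#5 <6,2,1>
#6 <7,2,1>
R:6↔5 J1 <7,3,1>
P:5↔3 J1 <7,4,1>
#7 <8,4,1>
P:4↔2 J1 <8,5,1>
PS:7↔2 J2 <8,5,2>
3×7 − 2×5 − 1×2 = 9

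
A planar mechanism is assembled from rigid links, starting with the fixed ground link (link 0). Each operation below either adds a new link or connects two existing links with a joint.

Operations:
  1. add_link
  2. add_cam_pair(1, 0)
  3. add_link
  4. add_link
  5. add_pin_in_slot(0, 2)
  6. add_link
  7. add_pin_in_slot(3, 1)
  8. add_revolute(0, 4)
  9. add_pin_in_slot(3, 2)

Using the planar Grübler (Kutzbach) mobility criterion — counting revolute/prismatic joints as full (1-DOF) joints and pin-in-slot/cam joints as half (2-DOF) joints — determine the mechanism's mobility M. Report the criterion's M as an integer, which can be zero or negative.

M = 6

L=1 J1=0 J2=0
add link → L=2 J1=0 J2=0
C@1,0 dof=2 J2 → L=2 J1=0 J2=1
add link → L=3 J1=0 J2=1
add link → L=4 J1=0 J2=1
PS@0,2 dof=2 J2 → L=4 J1=0 J2=2
add link → L=5 J1=0 J2=2
PS@3,1 dof=2 J2 → L=5 J1=0 J2=3
R@0,4 dof=1 J1 → L=5 J1=1 J2=3
PS@3,2 dof=2 J2 → L=5 J1=1 J2=4
M=3(L−1)−2J1−J2=3·4−2·1−4=6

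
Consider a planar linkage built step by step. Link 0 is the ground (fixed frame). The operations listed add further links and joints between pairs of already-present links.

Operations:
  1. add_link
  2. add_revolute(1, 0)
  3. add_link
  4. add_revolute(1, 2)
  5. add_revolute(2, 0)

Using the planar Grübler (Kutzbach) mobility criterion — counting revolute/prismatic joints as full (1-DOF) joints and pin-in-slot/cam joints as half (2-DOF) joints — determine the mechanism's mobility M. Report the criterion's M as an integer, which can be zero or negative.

L=1 J1=0 J2=0
add link → L=2 J1=0 J2=0
R@1,0 dof=1 J1 → L=2 J1=1 J2=0
add link → L=3 J1=1 J2=0
R@1,2 dof=1 J1 → L=3 J1=2 J2=0
R@2,0 dof=1 J1 → L=3 J1=3 J2=0
M=3(L−1)−2J1−J2=3·2−2·3−0=0

M = 0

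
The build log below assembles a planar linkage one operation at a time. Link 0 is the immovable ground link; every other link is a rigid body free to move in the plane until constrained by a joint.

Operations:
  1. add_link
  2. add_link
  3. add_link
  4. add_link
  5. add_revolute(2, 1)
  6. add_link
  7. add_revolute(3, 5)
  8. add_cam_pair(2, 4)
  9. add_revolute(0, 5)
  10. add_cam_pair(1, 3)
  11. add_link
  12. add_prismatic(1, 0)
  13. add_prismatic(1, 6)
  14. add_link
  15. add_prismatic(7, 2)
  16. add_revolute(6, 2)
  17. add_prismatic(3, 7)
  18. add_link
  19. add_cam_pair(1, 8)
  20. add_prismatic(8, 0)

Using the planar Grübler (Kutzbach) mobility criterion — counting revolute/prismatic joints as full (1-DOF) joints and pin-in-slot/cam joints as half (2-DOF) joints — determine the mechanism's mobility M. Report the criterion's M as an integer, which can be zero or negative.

link 0 = ground. State L|J1|J2 = 1|0|0
+link1  2|0|0
+link2  3|0|0
+link3  4|0|0
+link4  5|0|0
R(2,1) f=1→J1  5|1|0
+link5  6|1|0
R(3,5) f=1→J1  6|2|0
C(2,4) f=2→J2  6|2|1
R(0,5) f=1→J1  6|3|1
C(1,3) f=2→J2  6|3|2
+link6  7|3|2
P(1,0) f=1→J1  7|4|2
P(1,6) f=1→J1  7|5|2
+link7  8|5|2
P(7,2) f=1→J1  8|6|2
R(6,2) f=1→J1  8|7|2
P(3,7) f=1→J1  8|8|2
+link8  9|8|2
C(1,8) f=2→J2  9|8|3
P(8,0) f=1→J1  9|9|3
M = 3(9−1)−2·9−3 = 24−18−3 = 3

M = 3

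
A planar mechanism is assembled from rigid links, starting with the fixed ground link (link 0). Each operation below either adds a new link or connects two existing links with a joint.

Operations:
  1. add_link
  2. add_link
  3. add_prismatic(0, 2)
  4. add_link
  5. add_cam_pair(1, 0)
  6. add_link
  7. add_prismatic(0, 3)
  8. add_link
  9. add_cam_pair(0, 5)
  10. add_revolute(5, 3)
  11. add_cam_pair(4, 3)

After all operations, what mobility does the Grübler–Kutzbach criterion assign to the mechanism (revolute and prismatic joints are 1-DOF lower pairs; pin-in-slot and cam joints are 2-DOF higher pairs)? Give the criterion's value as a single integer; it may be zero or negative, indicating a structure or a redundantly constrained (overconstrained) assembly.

link 0 = ground. State L|J1|J2 = 1|0|0
+link1  2|0|0
+link2  3|0|0
P(0,2) f=1→J1  3|1|0
+link3  4|1|0
C(1,0) f=2→J2  4|1|1
+link4  5|1|1
P(0,3) f=1→J1  5|2|1
+link5  6|2|1
C(0,5) f=2→J2  6|2|2
R(5,3) f=1→J1  6|3|2
C(4,3) f=2→J2  6|3|3
M = 3(6−1)−2·3−3 = 15−6−3 = 6

M = 6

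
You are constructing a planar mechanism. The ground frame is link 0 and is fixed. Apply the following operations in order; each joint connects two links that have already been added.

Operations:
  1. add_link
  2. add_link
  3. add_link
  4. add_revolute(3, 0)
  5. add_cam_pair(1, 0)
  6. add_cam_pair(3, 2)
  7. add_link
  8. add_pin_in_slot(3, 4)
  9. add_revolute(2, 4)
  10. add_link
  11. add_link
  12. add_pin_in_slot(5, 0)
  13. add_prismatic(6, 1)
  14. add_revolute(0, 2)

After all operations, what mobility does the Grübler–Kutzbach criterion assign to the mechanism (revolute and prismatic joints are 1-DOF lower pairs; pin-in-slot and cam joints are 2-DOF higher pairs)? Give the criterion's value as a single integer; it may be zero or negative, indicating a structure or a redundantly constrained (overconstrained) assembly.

M = 6

(L,J1,J2)=(1,0,0); link0 fixed
link1: (2,0,0)
link2: (3,0,0)
link3: (4,0,0)
R 3-0 [J1]: (4,1,0)
C 1-0 [J2]: (4,1,1)
C 3-2 [J2]: (4,1,2)
link4: (5,1,2)
PS 3-4 [J2]: (5,1,3)
R 2-4 [J1]: (5,2,3)
link5: (6,2,3)
link6: (7,2,3)
PS 5-0 [J2]: (7,2,4)
P 6-1 [J1]: (7,3,4)
R 0-2 [J1]: (7,4,4)
Grübler: 3·6 − 2·4 − 4 = 6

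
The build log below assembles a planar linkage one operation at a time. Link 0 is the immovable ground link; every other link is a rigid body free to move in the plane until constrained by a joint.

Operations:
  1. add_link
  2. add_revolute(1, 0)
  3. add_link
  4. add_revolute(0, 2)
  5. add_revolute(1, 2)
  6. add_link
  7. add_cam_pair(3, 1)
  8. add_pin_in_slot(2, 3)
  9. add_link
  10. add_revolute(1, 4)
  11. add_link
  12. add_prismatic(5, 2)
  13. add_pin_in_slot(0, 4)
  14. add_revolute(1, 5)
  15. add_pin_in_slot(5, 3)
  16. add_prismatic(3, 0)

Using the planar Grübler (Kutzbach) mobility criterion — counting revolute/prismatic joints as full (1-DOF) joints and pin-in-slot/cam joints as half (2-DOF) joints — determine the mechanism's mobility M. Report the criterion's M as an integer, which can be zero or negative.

L=1 J1=0 J2=0
add link → L=2 J1=0 J2=0
R@1,0 dof=1 J1 → L=2 J1=1 J2=0
add link → L=3 J1=1 J2=0
R@0,2 dof=1 J1 → L=3 J1=2 J2=0
R@1,2 dof=1 J1 → L=3 J1=3 J2=0
add link → L=4 J1=3 J2=0
C@3,1 dof=2 J2 → L=4 J1=3 J2=1
PS@2,3 dof=2 J2 → L=4 J1=3 J2=2
add link → L=5 J1=3 J2=2
R@1,4 dof=1 J1 → L=5 J1=4 J2=2
add link → L=6 J1=4 J2=2
P@5,2 dof=1 J1 → L=6 J1=5 J2=2
PS@0,4 dof=2 J2 → L=6 J1=5 J2=3
R@1,5 dof=1 J1 → L=6 J1=6 J2=3
PS@5,3 dof=2 J2 → L=6 J1=6 J2=4
P@3,0 dof=1 J1 → L=6 J1=7 J2=4
M=3(L−1)−2J1−J2=3·5−2·7−4=-3

M = -3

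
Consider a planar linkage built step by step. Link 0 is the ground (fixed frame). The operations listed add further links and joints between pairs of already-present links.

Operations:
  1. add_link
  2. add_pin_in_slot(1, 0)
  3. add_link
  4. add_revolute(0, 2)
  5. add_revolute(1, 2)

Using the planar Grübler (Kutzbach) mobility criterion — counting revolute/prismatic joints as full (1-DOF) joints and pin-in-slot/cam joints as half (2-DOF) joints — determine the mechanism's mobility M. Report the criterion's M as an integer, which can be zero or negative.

M = 1

link 0 = ground. State L|J1|J2 = 1|0|0
+link1  2|0|0
PS(1,0) f=2→J2  2|0|1
+link2  3|0|1
R(0,2) f=1→J1  3|1|1
R(1,2) f=1→J1  3|2|1
M = 3(3−1)−2·2−1 = 6−4−1 = 1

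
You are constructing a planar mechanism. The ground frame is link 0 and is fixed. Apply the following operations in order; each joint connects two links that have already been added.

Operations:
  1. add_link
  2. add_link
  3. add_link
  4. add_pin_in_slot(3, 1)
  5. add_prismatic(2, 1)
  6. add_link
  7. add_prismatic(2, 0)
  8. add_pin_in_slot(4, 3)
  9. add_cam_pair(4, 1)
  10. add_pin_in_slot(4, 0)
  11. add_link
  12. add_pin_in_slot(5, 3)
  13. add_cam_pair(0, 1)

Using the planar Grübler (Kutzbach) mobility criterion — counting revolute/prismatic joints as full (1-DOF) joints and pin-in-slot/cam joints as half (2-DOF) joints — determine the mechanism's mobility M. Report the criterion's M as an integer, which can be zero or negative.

M = 5

[1;0;0] (link 0 is ground)
L+ [2;0;0]
L+ [3;0;0]
L+ [4;0;0]
PS(3,1)∈J2 [4;0;1]
P(2,1)∈J1 [4;1;1]
L+ [5;1;1]
P(2,0)∈J1 [5;2;1]
PS(4,3)∈J2 [5;2;2]
C(4,1)∈J2 [5;2;3]
PS(4,0)∈J2 [5;2;4]
L+ [6;2;4]
PS(5,3)∈J2 [6;2;5]
C(0,1)∈J2 [6;2;6]
mobility = 15 − 4 − 6 = 5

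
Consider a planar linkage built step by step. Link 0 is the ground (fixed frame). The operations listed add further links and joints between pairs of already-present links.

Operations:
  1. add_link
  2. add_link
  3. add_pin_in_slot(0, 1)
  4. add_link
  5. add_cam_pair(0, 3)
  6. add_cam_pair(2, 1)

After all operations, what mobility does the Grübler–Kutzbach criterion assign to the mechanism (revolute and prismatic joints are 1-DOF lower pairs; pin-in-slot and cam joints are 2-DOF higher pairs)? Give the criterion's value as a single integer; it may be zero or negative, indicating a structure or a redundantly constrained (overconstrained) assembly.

M = 6

L=1 J1=0 J2=0
add link → L=2 J1=0 J2=0
add link → L=3 J1=0 J2=0
PS@0,1 dof=2 J2 → L=3 J1=0 J2=1
add link → L=4 J1=0 J2=1
C@0,3 dof=2 J2 → L=4 J1=0 J2=2
C@2,1 dof=2 J2 → L=4 J1=0 J2=3
M=3(L−1)−2J1−J2=3·3−2·0−3=6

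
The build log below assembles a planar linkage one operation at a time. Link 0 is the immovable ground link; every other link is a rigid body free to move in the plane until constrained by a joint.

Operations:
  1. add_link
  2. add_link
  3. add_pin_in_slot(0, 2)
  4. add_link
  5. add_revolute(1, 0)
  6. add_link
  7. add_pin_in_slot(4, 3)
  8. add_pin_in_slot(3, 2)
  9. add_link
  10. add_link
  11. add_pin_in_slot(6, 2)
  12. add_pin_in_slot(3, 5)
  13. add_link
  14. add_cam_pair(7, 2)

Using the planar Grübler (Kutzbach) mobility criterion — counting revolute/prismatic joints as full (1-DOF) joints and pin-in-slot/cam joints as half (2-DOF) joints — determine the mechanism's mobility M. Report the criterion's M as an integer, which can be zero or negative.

link 0 = ground. State L|J1|J2 = 1|0|0
+link1  2|0|0
+link2  3|0|0
PS(0,2) f=2→J2  3|0|1
+link3  4|0|1
R(1,0) f=1→J1  4|1|1
+link4  5|1|1
PS(4,3) f=2→J2  5|1|2
PS(3,2) f=2→J2  5|1|3
+link5  6|1|3
+link6  7|1|3
PS(6,2) f=2→J2  7|1|4
PS(3,5) f=2→J2  7|1|5
+link7  8|1|5
C(7,2) f=2→J2  8|1|6
M = 3(8−1)−2·1−6 = 21−2−6 = 13

M = 13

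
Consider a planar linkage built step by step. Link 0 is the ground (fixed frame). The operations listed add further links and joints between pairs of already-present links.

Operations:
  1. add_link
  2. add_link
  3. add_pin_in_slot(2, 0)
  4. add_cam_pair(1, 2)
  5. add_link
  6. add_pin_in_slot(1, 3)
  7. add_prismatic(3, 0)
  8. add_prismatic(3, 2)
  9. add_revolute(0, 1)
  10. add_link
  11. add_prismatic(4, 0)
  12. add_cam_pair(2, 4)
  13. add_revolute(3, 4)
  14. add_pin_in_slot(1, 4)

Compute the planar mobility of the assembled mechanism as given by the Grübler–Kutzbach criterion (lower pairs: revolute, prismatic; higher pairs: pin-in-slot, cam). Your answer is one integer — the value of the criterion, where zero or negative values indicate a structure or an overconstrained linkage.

M = -3

L=1 J1=0 J2=0
add link → L=2 J1=0 J2=0
add link → L=3 J1=0 J2=0
PS@2,0 dof=2 J2 → L=3 J1=0 J2=1
C@1,2 dof=2 J2 → L=3 J1=0 J2=2
add link → L=4 J1=0 J2=2
PS@1,3 dof=2 J2 → L=4 J1=0 J2=3
P@3,0 dof=1 J1 → L=4 J1=1 J2=3
P@3,2 dof=1 J1 → L=4 J1=2 J2=3
R@0,1 dof=1 J1 → L=4 J1=3 J2=3
add link → L=5 J1=3 J2=3
P@4,0 dof=1 J1 → L=5 J1=4 J2=3
C@2,4 dof=2 J2 → L=5 J1=4 J2=4
R@3,4 dof=1 J1 → L=5 J1=5 J2=4
PS@1,4 dof=2 J2 → L=5 J1=5 J2=5
M=3(L−1)−2J1−J2=3·4−2·5−5=-3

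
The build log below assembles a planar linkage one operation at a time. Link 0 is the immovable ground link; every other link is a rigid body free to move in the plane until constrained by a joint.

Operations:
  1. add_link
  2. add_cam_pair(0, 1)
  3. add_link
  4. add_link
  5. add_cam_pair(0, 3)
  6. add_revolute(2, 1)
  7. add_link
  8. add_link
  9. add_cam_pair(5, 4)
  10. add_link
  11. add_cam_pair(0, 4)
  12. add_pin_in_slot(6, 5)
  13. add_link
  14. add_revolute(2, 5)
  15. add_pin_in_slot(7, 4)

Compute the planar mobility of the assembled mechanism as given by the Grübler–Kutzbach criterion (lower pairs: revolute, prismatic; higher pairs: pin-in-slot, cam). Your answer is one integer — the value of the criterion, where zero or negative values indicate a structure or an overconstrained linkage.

M = 11

L=1 J1=0 J2=0
add link → L=2 J1=0 J2=0
C@0,1 dof=2 J2 → L=2 J1=0 J2=1
add link → L=3 J1=0 J2=1
add link → L=4 J1=0 J2=1
C@0,3 dof=2 J2 → L=4 J1=0 J2=2
R@2,1 dof=1 J1 → L=4 J1=1 J2=2
add link → L=5 J1=1 J2=2
add link → L=6 J1=1 J2=2
C@5,4 dof=2 J2 → L=6 J1=1 J2=3
add link → L=7 J1=1 J2=3
C@0,4 dof=2 J2 → L=7 J1=1 J2=4
PS@6,5 dof=2 J2 → L=7 J1=1 J2=5
add link → L=8 J1=1 J2=5
R@2,5 dof=1 J1 → L=8 J1=2 J2=5
PS@7,4 dof=2 J2 → L=8 J1=2 J2=6
M=3(L−1)−2J1−J2=3·7−2·2−6=11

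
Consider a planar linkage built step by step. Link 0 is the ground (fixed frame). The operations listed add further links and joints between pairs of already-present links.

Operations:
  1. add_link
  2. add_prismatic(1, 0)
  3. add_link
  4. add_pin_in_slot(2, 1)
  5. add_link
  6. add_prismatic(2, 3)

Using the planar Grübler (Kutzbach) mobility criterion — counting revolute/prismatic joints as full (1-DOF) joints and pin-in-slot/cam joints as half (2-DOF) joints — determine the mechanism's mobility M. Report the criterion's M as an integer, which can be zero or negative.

M = 4

ground; <1,0,0>
#1 <2,0,0>
P:1↔0 J1 <2,1,0>
#2 <3,1,0>
PS:2↔1 J2 <3,1,1>
#3 <4,1,1>
P:2↔3 J1 <4,2,1>
3×3 − 2×2 − 1×1 = 4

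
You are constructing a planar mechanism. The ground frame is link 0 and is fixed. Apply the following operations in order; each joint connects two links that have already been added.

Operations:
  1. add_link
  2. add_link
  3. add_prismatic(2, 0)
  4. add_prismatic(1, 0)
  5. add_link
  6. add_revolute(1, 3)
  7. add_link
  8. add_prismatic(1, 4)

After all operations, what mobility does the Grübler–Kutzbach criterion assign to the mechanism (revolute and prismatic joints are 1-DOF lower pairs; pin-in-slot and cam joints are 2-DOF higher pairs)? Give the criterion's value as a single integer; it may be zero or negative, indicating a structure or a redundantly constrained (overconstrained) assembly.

M = 4

[1;0;0] (link 0 is ground)
L+ [2;0;0]
L+ [3;0;0]
P(2,0)∈J1 [3;1;0]
P(1,0)∈J1 [3;2;0]
L+ [4;2;0]
R(1,3)∈J1 [4;3;0]
L+ [5;3;0]
P(1,4)∈J1 [5;4;0]
mobility = 12 − 8 − 0 = 4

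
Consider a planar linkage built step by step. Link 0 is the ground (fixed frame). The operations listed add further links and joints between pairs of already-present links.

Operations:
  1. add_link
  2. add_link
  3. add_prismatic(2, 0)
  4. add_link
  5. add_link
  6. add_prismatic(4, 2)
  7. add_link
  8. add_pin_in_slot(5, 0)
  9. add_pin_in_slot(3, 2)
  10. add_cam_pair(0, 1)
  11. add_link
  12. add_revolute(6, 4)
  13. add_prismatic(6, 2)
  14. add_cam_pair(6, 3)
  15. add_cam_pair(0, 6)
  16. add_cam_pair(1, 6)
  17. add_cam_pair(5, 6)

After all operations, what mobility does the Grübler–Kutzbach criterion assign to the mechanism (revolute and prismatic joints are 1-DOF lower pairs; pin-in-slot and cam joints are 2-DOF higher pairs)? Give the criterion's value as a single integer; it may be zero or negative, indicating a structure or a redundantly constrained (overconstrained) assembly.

ground; <1,0,0>
#1 <2,0,0>
#2 <3,0,0>
P:2↔0 J1 <3,1,0>
#3 <4,1,0>
#4 <5,1,0>
P:4↔2 J1 <5,2,0>
#5 <6,2,0>
PS:5↔0 J2 <6,2,1>
PS:3↔2 J2 <6,2,2>
C:0↔1 J2 <6,2,3>
#6 <7,2,3>
R:6↔4 J1 <7,3,3>
P:6↔2 J1 <7,4,3>
C:6↔3 J2 <7,4,4>
C:0↔6 J2 <7,4,5>
C:1↔6 J2 <7,4,6>
C:5↔6 J2 <7,4,7>
3×6 − 2×4 − 1×7 = 3

M = 3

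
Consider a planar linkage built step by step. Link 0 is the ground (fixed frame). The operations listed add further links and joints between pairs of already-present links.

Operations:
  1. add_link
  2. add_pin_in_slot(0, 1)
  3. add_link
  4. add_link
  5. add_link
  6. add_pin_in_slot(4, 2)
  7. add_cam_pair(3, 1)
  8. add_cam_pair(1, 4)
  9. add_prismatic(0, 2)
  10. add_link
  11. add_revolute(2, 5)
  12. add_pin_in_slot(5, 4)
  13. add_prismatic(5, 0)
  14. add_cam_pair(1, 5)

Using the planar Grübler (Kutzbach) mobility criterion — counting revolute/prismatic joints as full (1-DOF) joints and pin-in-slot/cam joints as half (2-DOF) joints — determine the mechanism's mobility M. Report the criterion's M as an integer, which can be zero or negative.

(L,J1,J2)=(1,0,0); link0 fixed
link1: (2,0,0)
PS 0-1 [J2]: (2,0,1)
link2: (3,0,1)
link3: (4,0,1)
link4: (5,0,1)
PS 4-2 [J2]: (5,0,2)
C 3-1 [J2]: (5,0,3)
C 1-4 [J2]: (5,0,4)
P 0-2 [J1]: (5,1,4)
link5: (6,1,4)
R 2-5 [J1]: (6,2,4)
PS 5-4 [J2]: (6,2,5)
P 5-0 [J1]: (6,3,5)
C 1-5 [J2]: (6,3,6)
Grübler: 3·5 − 2·3 − 6 = 3

M = 3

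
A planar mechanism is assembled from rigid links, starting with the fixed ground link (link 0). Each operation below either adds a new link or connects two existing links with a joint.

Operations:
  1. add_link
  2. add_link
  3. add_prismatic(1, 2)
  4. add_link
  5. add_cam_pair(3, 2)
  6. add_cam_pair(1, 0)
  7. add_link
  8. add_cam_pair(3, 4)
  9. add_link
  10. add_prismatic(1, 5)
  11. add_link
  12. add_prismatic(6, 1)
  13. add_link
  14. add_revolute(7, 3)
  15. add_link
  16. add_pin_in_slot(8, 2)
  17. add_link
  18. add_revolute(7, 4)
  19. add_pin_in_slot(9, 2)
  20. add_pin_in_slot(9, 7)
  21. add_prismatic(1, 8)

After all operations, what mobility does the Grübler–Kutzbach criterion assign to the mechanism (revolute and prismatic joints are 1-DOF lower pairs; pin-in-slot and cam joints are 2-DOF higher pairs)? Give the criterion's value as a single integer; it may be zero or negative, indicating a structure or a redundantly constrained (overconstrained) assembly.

ground; <1,0,0>
#1 <2,0,0>
#2 <3,0,0>
P:1↔2 J1 <3,1,0>
#3 <4,1,0>
C:3↔2 J2 <4,1,1>
C:1↔0 J2 <4,1,2>
#4 <5,1,2>
C:3↔4 J2 <5,1,3>
#5 <6,1,3>
P:1↔5 J1 <6,2,3>
#6 <7,2,3>
P:6↔1 J1 <7,3,3>
#7 <8,3,3>
R:7↔3 J1 <8,4,3>
#8 <9,4,3>
PS:8↔2 J2 <9,4,4>
#9 <10,4,4>
R:7↔4 J1 <10,5,4>
PS:9↔2 J2 <10,5,5>
PS:9↔7 J2 <10,5,6>
P:1↔8 J1 <10,6,6>
3×9 − 2×6 − 1×6 = 9

M = 9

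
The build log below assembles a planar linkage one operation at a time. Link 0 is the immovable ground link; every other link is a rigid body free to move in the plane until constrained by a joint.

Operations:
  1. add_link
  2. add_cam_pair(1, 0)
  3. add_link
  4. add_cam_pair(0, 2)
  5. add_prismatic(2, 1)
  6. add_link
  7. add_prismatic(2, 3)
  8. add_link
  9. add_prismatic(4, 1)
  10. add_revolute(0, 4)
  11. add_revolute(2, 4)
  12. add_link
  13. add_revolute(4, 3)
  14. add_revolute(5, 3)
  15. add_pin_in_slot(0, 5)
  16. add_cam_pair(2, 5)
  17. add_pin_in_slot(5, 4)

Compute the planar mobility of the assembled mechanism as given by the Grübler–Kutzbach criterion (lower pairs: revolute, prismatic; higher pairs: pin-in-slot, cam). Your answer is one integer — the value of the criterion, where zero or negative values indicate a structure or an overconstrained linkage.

M = -4

ground; <1,0,0>
#1 <2,0,0>
C:1↔0 J2 <2,0,1>
#2 <3,0,1>
C:0↔2 J2 <3,0,2>
P:2↔1 J1 <3,1,2>
#3 <4,1,2>
P:2↔3 J1 <4,2,2>
#4 <5,2,2>
P:4↔1 J1 <5,3,2>
R:0↔4 J1 <5,4,2>
R:2↔4 J1 <5,5,2>
#5 <6,5,2>
R:4↔3 J1 <6,6,2>
R:5↔3 J1 <6,7,2>
PS:0↔5 J2 <6,7,3>
C:2↔5 J2 <6,7,4>
PS:5↔4 J2 <6,7,5>
3×5 − 2×7 − 1×5 = -4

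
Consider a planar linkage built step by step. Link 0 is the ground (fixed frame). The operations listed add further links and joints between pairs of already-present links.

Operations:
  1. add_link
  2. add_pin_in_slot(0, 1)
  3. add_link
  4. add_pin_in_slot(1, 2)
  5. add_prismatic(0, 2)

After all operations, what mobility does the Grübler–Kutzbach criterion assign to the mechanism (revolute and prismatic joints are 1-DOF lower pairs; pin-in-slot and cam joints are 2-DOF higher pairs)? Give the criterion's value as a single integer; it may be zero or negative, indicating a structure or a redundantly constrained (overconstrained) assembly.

(L,J1,J2)=(1,0,0); link0 fixed
link1: (2,0,0)
PS 0-1 [J2]: (2,0,1)
link2: (3,0,1)
PS 1-2 [J2]: (3,0,2)
P 0-2 [J1]: (3,1,2)
Grübler: 3·2 − 2·1 − 2 = 2

M = 2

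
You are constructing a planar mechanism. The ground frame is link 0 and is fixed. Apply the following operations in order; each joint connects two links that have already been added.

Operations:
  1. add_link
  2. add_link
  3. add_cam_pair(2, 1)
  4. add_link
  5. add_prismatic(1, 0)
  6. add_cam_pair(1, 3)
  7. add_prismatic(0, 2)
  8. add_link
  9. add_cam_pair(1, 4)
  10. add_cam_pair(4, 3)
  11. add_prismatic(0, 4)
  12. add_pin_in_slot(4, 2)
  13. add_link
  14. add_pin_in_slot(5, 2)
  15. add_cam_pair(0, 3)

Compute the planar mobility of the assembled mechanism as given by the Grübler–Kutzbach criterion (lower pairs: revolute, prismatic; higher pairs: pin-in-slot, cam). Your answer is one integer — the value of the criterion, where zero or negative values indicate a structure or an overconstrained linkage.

M = 2

L=1 J1=0 J2=0
add link → L=2 J1=0 J2=0
add link → L=3 J1=0 J2=0
C@2,1 dof=2 J2 → L=3 J1=0 J2=1
add link → L=4 J1=0 J2=1
P@1,0 dof=1 J1 → L=4 J1=1 J2=1
C@1,3 dof=2 J2 → L=4 J1=1 J2=2
P@0,2 dof=1 J1 → L=4 J1=2 J2=2
add link → L=5 J1=2 J2=2
C@1,4 dof=2 J2 → L=5 J1=2 J2=3
C@4,3 dof=2 J2 → L=5 J1=2 J2=4
P@0,4 dof=1 J1 → L=5 J1=3 J2=4
PS@4,2 dof=2 J2 → L=5 J1=3 J2=5
add link → L=6 J1=3 J2=5
PS@5,2 dof=2 J2 → L=6 J1=3 J2=6
C@0,3 dof=2 J2 → L=6 J1=3 J2=7
M=3(L−1)−2J1−J2=3·5−2·3−7=2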